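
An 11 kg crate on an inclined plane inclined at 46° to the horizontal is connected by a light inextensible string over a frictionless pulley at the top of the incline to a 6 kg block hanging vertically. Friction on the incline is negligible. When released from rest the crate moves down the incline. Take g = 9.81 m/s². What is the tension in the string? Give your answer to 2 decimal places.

For the crate on the incline: the weight component along the slope is m₁g sin 46° = 11 × 9.81 × 0.7193 = 77.620 N and the normal force is N = m₁g cos 46° = 74.961 N.
Newton's second law for the crate (down-slope positive): 77.620 − T = 11 a. For the hanging block (upward positive): T − 6 × 9.81 = 6 a.
Adding the two equations eliminates T: 18.760 = 17 a, so a = 1.1035 m/s².
Then from the hanging block's equation, T = 6 × (9.81 + 1.1035) = 65.481 N.

65.48 N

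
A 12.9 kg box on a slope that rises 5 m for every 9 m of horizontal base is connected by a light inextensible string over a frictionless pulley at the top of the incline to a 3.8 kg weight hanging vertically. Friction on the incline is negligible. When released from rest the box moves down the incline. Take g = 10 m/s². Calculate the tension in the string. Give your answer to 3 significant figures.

For the box on the incline: the weight component along the slope is m₁g sin 29.05° = 12.9 × 10 × 0.4856 = 62.642 N and the normal force is N = m₁g cos 29.05° = 112.766 N.
Newton's second law for the box (down-slope positive): 62.642 − T = 12.9 a. For the hanging weight (upward positive): T − 3.8 × 10 = 3.8 a.
Adding the two equations eliminates T: 24.642 = 16.7 a, so a = 1.4756 m/s².
Then from the hanging weight's equation, T = 3.8 × (10 + 1.4756) = 43.607 N.

43.6 N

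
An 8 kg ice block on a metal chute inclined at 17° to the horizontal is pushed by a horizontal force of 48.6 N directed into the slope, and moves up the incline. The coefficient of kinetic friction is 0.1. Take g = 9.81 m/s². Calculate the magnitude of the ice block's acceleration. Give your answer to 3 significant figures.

1.83 m/s²

The horizontal push has components F cos 17° = 48.6 × 0.9563 = 46.476 N up the incline and F sin 17° = 48.6 × 0.2924 = 14.211 N pressing into the surface.
The normal force is therefore N = mg cos 17° + F sin 17° = 75.050 + 14.211 = 89.261 N, and kinetic friction down the slope is μN = 0.1 × 89.261 = 8.926 N.
Along the incline: F cos 17° − mg sin 17° − μN = ma, so 46.476 − 22.948 − 8.926 = 8 a, giving a = 1.8252 m/s².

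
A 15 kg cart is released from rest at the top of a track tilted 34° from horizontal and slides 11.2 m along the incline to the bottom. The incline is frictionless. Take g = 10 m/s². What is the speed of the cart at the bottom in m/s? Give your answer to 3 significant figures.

11.2 m/s

The weight component along the incline is mg sin 34° = 83.879 N and the normal force is N = mg cos 34° = 124.356 N.
With no friction, a = g sin 34° = 5.5919 m/s².
Starting from rest over a distance of 11.2 m, v² = 2aL = 2 × 5.5919 × 11.2 = 125.2586, so v = 11.1919 m/s.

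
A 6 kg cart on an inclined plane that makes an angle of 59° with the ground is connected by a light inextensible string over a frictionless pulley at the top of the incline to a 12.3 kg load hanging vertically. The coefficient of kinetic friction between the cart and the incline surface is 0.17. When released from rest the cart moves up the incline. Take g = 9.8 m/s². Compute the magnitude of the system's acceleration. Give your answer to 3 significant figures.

3.55 m/s²

For the cart on the incline: the weight component along the slope is m₁g sin 59° = 6 × 9.8 × 0.8572 = 50.403 N and the normal force is N = m₁g cos 59° = 30.284 N.
Kinetic friction opposes the cart's motion up the incline: f = μN = 0.17 × 30.284 = 5.148 N acting down the slope.
Newton's second law for the cart (up-slope positive): T − 50.403 − 5.148 = 6 a. For the hanging load (downward positive): 12.3 × 9.8 − T = 12.3 a.
Adding the two equations eliminates T: 64.989 = 18.3 a, so a = 3.5513 m/s².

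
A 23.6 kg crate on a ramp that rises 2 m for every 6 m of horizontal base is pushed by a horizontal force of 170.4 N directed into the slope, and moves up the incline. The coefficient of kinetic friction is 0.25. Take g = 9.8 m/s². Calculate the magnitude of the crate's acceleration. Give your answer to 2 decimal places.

0.86 m/s²

The horizontal push has components F cos 18.43° = 170.4 × 0.9487 = 161.658 N up the incline and F sin 18.43° = 170.4 × 0.3162 = 53.880 N pressing into the surface.
The normal force is therefore N = mg cos 18.43° + F sin 18.43° = 219.415 + 53.880 = 273.295 N, and kinetic friction down the slope is μN = 0.25 × 273.295 = 68.324 N.
Along the incline: F cos 18.43° − mg sin 18.43° − μN = ma, so 161.658 − 73.131 − 68.324 = 23.6 a, giving a = 0.8561 m/s².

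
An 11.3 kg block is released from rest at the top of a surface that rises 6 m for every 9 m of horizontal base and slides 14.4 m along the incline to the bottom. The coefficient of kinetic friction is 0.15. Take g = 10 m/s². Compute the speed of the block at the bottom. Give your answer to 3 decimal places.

11.127 m/s

The weight component along the incline is mg sin 33.69° = 62.681 N and the normal force is N = mg cos 33.69° = 94.022 N.
Friction up the slope is f = μN = 0.15 × 94.022 = 14.103 N, so the net downslope force is 62.681 − 14.103 = 48.578 N and a = 48.578 / 11.3 = 4.2989 m/s².
Starting from rest over a distance of 14.4 m, v² = 2aL = 2 × 4.2989 × 14.4 = 123.8083, so v = 11.1269 m/s.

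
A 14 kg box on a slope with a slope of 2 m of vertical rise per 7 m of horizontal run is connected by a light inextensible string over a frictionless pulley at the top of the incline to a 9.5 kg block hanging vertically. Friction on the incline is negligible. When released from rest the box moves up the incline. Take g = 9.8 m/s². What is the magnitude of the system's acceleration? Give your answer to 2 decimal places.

2.36 m/s²

For the box on the incline: the weight component along the slope is m₁g sin 15.95° = 14 × 9.8 × 0.2747 = 37.689 N and the normal force is N = m₁g cos 15.95° = 131.921 N.
Newton's second law for the box (up-slope positive): T − 37.689 = 14 a. For the hanging block (downward positive): 9.5 × 9.8 − T = 9.5 a.
Adding the two equations eliminates T: 55.411 = 23.5 a, so a = 2.3579 m/s².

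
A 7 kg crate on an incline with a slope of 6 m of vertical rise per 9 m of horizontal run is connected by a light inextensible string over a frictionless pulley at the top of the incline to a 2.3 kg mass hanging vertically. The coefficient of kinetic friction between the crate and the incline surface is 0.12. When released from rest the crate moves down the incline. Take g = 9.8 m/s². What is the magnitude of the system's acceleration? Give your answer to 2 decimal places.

0.93 m/s²

For the crate on the incline: the weight component along the slope is m₁g sin 33.69° = 7 × 9.8 × 0.5547 = 38.052 N and the normal force is N = m₁g cos 33.69° = 57.079 N.
Kinetic friction opposes the crate's motion down the incline: f = μN = 0.12 × 57.079 = 6.849 N acting up the slope.
Newton's second law for the crate (down-slope positive): 38.052 − 6.849 − T = 7 a. For the hanging mass (upward positive): T − 2.3 × 9.8 = 2.3 a.
Adding the two equations eliminates T: 8.663 = 9.3 a, so a = 0.9315 m/s².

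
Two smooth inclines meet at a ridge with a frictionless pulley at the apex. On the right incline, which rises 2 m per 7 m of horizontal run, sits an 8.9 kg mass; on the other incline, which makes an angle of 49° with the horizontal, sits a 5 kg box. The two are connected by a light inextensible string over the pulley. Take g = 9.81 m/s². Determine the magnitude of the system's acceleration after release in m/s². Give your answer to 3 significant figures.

Resolve each weight along its own incline: the 8.9 kg mass has component 8.9 × 9.81 × sin 15.95° = 23.986 N down its slope, and the 5 kg mass has 5 × 9.81 × sin 49° = 37.019 N down its slope.
The 5 kg side's 37.019 N exceeds the other side's 23.986 N, so that mass slides down and the 8.9 kg mass slides up. Taking that direction as positive, Newton's second law for the whole system gives 37.019 − 23.986 = (8.9 + 5) a, so a = 13.033 / 13.9 = 0.9376 m/s².

0.938 m/s²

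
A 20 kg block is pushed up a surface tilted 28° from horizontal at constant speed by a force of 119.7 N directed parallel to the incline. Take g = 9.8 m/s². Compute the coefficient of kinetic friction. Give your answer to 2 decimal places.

0.16

At constant speed ΣF = 0 along the incline. The applied 119.7 N acts up the slope; the weight component mg sin 28° = 92.016 N and kinetic friction μN both act down the slope.
So 119.7 = 92.016 + μ × 173.058, giving μ = (119.7 − 92.016) / 173.058 = 0.1600.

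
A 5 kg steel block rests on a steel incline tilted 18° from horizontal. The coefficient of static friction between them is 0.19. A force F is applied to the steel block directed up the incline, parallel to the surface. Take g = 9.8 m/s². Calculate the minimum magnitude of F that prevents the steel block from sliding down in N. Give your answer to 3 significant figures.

6.29 N

The normal force is N = mg cos 18° = 46.602 N. With F at its minimum the steel block is on the verge of sliding down, so static friction is at its maximum μ_s N = 0.19 × 46.602 = 8.854 N and acts up the slope.
Equilibrium along the incline: F + μ_s N = mg sin 18°, so F = 15.142 − 8.854 = 6.288 N.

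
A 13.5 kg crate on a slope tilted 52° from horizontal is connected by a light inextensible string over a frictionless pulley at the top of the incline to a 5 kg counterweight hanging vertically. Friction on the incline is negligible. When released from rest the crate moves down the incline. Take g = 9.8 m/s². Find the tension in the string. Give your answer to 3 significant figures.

For the crate on the incline: the weight component along the slope is m₁g sin 52° = 13.5 × 9.8 × 0.7880 = 104.252 N and the normal force is N = m₁g cos 52° = 81.452 N.
Newton's second law for the crate (down-slope positive): 104.252 − T = 13.5 a. For the hanging counterweight (upward positive): T − 5 × 9.8 = 5 a.
Adding the two equations eliminates T: 55.252 = 18.5 a, so a = 2.9866 m/s².
Then from the hanging counterweight's equation, T = 5 × (9.8 + 2.9866) = 63.933 N.

63.9 N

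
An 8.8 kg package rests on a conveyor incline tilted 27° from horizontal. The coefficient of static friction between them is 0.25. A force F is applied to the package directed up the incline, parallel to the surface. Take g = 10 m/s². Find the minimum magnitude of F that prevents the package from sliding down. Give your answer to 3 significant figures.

The normal force is N = mg cos 27° = 78.409 N. With F at its minimum the package is on the verge of sliding down, so static friction is at its maximum μ_s N = 0.25 × 78.409 = 19.602 N and acts up the slope.
Equilibrium along the incline: F + μ_s N = mg sin 27°, so F = 39.951 − 19.602 = 20.349 N.

20.3 N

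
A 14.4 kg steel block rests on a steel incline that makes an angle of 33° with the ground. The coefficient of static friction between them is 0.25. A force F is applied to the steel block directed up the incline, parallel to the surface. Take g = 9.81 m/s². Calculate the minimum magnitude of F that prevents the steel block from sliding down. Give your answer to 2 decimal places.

The normal force is N = mg cos 33° = 118.474 N. With F at its minimum the steel block is on the verge of sliding down, so static friction is at its maximum μ_s N = 0.25 × 118.474 = 29.619 N and acts up the slope.
Equilibrium along the incline: F + μ_s N = mg sin 33°, so F = 76.938 − 29.619 = 47.319 N.

47.32 N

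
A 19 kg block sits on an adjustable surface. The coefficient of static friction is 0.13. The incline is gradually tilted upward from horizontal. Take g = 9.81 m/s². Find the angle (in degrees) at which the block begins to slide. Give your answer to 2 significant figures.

At the threshold of sliding, static friction is at its maximum μ_s N and exactly balances the weight component along the incline: mg sin θ = μ_s mg cos θ.
Hence tan θ = μ_s = 0.13, so θ = arctan(0.13) = 7.4069°.

7.4°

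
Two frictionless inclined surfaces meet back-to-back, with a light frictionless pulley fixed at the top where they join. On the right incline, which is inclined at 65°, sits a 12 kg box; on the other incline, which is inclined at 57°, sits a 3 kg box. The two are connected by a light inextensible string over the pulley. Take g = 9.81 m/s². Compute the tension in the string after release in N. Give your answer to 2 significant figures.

Resolve each weight along its own incline: the 12 kg mass has component 12 × 9.81 × sin 65° = 106.691 N down its slope, and the 3 kg mass has 3 × 9.81 × sin 57° = 24.682 N down its slope.
The 12 kg side's 106.691 N exceeds the other side's 24.682 N, so that mass slides down and the 3 kg mass slides up. Taking that direction as positive, Newton's second law for the whole system gives 106.691 − 24.682 = (12 + 3) a, so a = 82.009 / 15 = 5.4673 m/s².
For the 3 kg mass (up-slope positive): T − 24.682 = 3 × 5.4673, so T = 41.084 N.

41 N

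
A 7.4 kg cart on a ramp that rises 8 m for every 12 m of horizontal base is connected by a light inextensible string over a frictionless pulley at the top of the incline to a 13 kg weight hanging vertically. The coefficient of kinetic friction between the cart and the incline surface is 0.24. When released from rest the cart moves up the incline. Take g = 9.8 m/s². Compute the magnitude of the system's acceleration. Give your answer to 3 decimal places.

For the cart on the incline: the weight component along the slope is m₁g sin 33.69° = 7.4 × 9.8 × 0.5547 = 40.227 N and the normal force is N = m₁g cos 33.69° = 60.340 N.
Kinetic friction opposes the cart's motion up the incline: f = μN = 0.24 × 60.340 = 14.482 N acting down the slope.
Newton's second law for the cart (up-slope positive): T − 40.227 − 14.482 = 7.4 a. For the hanging weight (downward positive): 13 × 9.8 − T = 13 a.
Adding the two equations eliminates T: 72.691 = 20.4 a, so a = 3.5633 m/s².

3.563 m/s²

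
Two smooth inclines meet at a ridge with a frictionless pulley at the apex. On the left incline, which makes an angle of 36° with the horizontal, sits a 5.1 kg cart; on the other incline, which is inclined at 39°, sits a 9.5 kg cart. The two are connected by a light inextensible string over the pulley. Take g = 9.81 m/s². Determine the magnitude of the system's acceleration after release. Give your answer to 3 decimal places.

Resolve each weight along its own incline: the 5.1 kg mass has component 5.1 × 9.81 × sin 36° = 29.407 N down its slope, and the 9.5 kg mass has 9.5 × 9.81 × sin 39° = 58.650 N down its slope.
The 9.5 kg side's 58.650 N exceeds the other side's 29.407 N, so that mass slides down and the 5.1 kg mass slides up. Taking that direction as positive, Newton's second law for the whole system gives 58.650 − 29.407 = (5.1 + 9.5) a, so a = 29.243 / 14.6 = 2.0029 m/s².

2.003 m/s²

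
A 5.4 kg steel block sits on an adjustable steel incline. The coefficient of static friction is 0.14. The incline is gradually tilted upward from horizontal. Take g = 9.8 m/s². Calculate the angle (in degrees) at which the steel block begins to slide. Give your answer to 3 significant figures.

At the threshold of sliding, static friction is at its maximum μ_s N and exactly balances the weight component along the incline: mg sin θ = μ_s mg cos θ.
Hence tan θ = μ_s = 0.14, so θ = arctan(0.14) = 7.9696°.

7.97°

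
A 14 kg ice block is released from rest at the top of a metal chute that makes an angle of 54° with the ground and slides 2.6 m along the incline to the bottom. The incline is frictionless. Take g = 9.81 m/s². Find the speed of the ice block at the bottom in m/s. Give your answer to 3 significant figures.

The weight component along the incline is mg sin 54° = 111.110 N and the normal force is N = mg cos 54° = 80.726 N.
With no friction, a = g sin 54° = 7.9365 m/s².
Starting from rest over a distance of 2.6 m, v² = 2aL = 2 × 7.9365 × 2.6 = 41.2698, so v = 6.4242 m/s.

6.42 m/s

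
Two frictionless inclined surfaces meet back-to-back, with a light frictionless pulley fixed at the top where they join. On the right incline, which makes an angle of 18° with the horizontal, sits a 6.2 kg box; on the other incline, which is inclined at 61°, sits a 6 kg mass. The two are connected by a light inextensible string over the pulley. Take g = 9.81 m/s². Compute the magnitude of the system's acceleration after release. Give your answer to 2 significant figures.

Resolve each weight along its own incline: the 6.2 kg mass has component 6.2 × 9.81 × sin 18° = 18.795 N down its slope, and the 6 kg mass has 6 × 9.81 × sin 61° = 51.480 N down its slope.
The 6 kg side's 51.480 N exceeds the other side's 18.795 N, so that mass slides down and the 6.2 kg mass slides up. Taking that direction as positive, Newton's second law for the whole system gives 51.480 − 18.795 = (6.2 + 6) a, so a = 32.685 / 12.2 = 2.6791 m/s².

2.7 m/s²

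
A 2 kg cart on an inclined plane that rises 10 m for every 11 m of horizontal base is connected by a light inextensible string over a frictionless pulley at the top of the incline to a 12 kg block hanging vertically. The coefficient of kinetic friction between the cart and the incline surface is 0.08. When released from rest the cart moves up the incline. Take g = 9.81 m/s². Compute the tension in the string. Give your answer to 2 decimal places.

For the cart on the incline: the weight component along the slope is m₁g sin 42.27° = 2 × 9.81 × 0.6727 = 13.198 N and the normal force is N = m₁g cos 42.27° = 14.518 N.
Kinetic friction opposes the cart's motion up the incline: f = μN = 0.08 × 14.518 = 1.161 N acting down the slope.
Newton's second law for the cart (up-slope positive): T − 13.198 − 1.161 = 2 a. For the hanging block (downward positive): 12 × 9.81 − T = 12 a.
Adding the two equations eliminates T: 103.361 = 14 a, so a = 7.3829 m/s².
Then from the hanging block's equation, T = 12 × (9.81 − 7.3829) = 29.125 N.

29.13 N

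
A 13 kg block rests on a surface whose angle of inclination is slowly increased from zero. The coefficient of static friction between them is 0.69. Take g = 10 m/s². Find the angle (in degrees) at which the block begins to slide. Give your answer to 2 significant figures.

At the threshold of sliding, static friction is at its maximum μ_s N and exactly balances the weight component along the incline: mg sin θ = μ_s mg cos θ.
Hence tan θ = μ_s = 0.69, so θ = arctan(0.69) = 34.6057°.

35°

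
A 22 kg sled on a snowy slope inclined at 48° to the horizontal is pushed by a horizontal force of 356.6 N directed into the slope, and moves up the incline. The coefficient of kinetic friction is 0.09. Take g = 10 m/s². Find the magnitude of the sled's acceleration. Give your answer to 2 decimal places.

1.73 m/s²

The horizontal push has components F cos 48° = 356.6 × 0.6691 = 238.601 N up the incline and F sin 48° = 356.6 × 0.7431 = 264.989 N pressing into the surface.
The normal force is therefore N = mg cos 48° + F sin 48° = 147.202 + 264.989 = 412.191 N, and kinetic friction down the slope is μN = 0.09 × 412.191 = 37.097 N.
Along the incline: F cos 48° − mg sin 48° − μN = ma, so 238.601 − 163.482 − 37.097 = 22 a, giving a = 1.7283 m/s².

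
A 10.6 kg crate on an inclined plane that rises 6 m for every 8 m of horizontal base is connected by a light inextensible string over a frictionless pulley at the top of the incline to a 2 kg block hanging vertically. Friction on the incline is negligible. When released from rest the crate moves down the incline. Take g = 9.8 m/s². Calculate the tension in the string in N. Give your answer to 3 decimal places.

26.382 N

For the crate on the incline: the weight component along the slope is m₁g sin 36.87° = 10.6 × 9.8 × 0.6000 = 62.328 N and the normal force is N = m₁g cos 36.87° = 83.104 N.
Newton's second law for the crate (down-slope positive): 62.328 − T = 10.6 a. For the hanging block (upward positive): T − 2 × 9.8 = 2 a.
Adding the two equations eliminates T: 42.728 = 12.6 a, so a = 3.3911 m/s².
Then from the hanging block's equation, T = 2 × (9.8 + 3.3911) = 26.382 N.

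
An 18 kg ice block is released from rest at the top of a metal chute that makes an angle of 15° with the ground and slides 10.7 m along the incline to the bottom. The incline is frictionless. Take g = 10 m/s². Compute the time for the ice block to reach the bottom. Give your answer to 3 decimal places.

2.875 s

The weight component along the incline is mg sin 15° = 46.587 N and the normal force is N = mg cos 15° = 173.867 N.
With no friction, a = g sin 15° = 2.5882 m/s².
Starting from rest, L = ½at², so t = √(2L/a) = √(2 × 10.7 / 2.5882) = 2.8755 s.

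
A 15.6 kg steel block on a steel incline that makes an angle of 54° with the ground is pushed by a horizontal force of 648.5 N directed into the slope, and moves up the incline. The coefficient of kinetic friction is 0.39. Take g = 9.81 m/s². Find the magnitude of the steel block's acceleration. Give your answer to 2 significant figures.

1.1 m/s²

The horizontal push has components F cos 54° = 648.5 × 0.5878 = 381.188 N up the incline and F sin 54° = 648.5 × 0.8090 = 524.637 N pressing into the surface.
The normal force is therefore N = mg cos 54° + F sin 54° = 89.955 + 524.637 = 614.592 N, and kinetic friction down the slope is μN = 0.39 × 614.592 = 239.691 N.
Along the incline: F cos 54° − mg sin 54° − μN = ma, so 381.188 − 123.806 − 239.691 = 15.6 a, giving a = 1.1340 m/s².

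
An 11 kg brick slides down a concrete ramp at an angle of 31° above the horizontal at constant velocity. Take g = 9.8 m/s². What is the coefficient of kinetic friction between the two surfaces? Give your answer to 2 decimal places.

0.60

At constant velocity the net force along the incline is zero: mg sin 31° = μ mg cos 31°.
So μ = tan 31° = 0.5150 / 0.8572 = 0.6008.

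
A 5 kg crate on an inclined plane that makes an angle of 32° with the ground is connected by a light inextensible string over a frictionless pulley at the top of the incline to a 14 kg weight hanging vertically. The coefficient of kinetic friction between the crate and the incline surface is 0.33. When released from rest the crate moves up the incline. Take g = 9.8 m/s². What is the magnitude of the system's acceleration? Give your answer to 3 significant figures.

For the crate on the incline: the weight component along the slope is m₁g sin 32° = 5 × 9.8 × 0.5299 = 25.965 N and the normal force is N = m₁g cos 32° = 41.554 N.
Kinetic friction opposes the crate's motion up the incline: f = μN = 0.33 × 41.554 = 13.713 N acting down the slope.
Newton's second law for the crate (up-slope positive): T − 25.965 − 13.713 = 5 a. For the hanging weight (downward positive): 14 × 9.8 − T = 14 a.
Adding the two equations eliminates T: 97.522 = 19 a, so a = 5.1327 m/s².

5.13 m/s²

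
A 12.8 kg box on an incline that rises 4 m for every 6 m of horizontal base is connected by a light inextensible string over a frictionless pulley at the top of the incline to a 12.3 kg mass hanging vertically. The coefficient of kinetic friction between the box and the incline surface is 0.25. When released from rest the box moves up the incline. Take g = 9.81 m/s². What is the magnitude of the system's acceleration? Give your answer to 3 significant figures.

0.992 m/s²

For the box on the incline: the weight component along the slope is m₁g sin 33.69° = 12.8 × 9.81 × 0.5547 = 69.653 N and the normal force is N = m₁g cos 33.69° = 104.479 N.
Kinetic friction opposes the box's motion up the incline: f = μN = 0.25 × 104.479 = 26.120 N acting down the slope.
Newton's second law for the box (up-slope positive): T − 69.653 − 26.120 = 12.8 a. For the hanging mass (downward positive): 12.3 × 9.81 − T = 12.3 a.
Adding the two equations eliminates T: 24.890 = 25.1 a, so a = 0.9916 m/s².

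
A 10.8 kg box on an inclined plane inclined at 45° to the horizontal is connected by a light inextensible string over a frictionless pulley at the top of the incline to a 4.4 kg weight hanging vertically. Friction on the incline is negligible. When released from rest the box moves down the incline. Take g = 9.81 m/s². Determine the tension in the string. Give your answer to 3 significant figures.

For the box on the incline: the weight component along the slope is m₁g sin 45° = 10.8 × 9.81 × 0.7071 = 74.916 N and the normal force is N = m₁g cos 45° = 74.917 N.
Newton's second law for the box (down-slope positive): 74.916 − T = 10.8 a. For the hanging weight (upward positive): T − 4.4 × 9.81 = 4.4 a.
Adding the two equations eliminates T: 31.752 = 15.2 a, so a = 2.0889 m/s².
Then from the hanging weight's equation, T = 4.4 × (9.81 + 2.0889) = 52.355 N.

52.4 N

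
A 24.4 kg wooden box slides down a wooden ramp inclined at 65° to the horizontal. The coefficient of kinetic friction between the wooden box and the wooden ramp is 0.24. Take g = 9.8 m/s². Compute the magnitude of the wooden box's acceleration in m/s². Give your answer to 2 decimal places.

7.89 m/s²

Resolving the weight along the incline: the component pulling the wooden box down the slope is mg sin 65° = 24.4 × 9.8 × 0.9063 = 216.714 N, and the normal force is N = mg cos 65° = 24.4 × 9.8 × 0.4226 = 101.052 N.
Kinetic friction acts up the slope with magnitude f = μN = 0.24 × 101.052 = 24.252 N.
Net force along the incline is 216.714 − 24.252 = 192.462 N, so a = 192.462 / 24.4 = 7.8878 m/s².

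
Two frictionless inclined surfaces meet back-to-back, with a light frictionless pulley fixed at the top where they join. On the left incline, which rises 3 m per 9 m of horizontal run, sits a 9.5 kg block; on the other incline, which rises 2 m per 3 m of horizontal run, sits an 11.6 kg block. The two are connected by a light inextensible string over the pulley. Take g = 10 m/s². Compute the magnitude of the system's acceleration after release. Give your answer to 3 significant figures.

1.63 m/s²

Resolve each weight along its own incline: the 9.5 kg mass has component 9.5 × 10 × sin 18.43° = 30.042 N down its slope, and the 11.6 kg mass has 11.6 × 10 × sin 33.69° = 64.345 N down its slope.
The 11.6 kg side's 64.345 N exceeds the other side's 30.042 N, so that mass slides down and the 9.5 kg mass slides up. Taking that direction as positive, Newton's second law for the whole system gives 64.345 − 30.042 = (9.5 + 11.6) a, so a = 34.303 / 21.1 = 1.6257 m/s².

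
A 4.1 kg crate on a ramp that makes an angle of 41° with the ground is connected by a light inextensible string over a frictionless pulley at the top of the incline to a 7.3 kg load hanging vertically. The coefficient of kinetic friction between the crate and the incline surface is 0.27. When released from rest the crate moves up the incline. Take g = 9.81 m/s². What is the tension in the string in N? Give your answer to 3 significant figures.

47.9 N

For the crate on the incline: the weight component along the slope is m₁g sin 41° = 4.1 × 9.81 × 0.6561 = 26.389 N and the normal force is N = m₁g cos 41° = 30.355 N.
Kinetic friction opposes the crate's motion up the incline: f = μN = 0.27 × 30.355 = 8.196 N acting down the slope.
Newton's second law for the crate (up-slope positive): T − 26.389 − 8.196 = 4.1 a. For the hanging load (downward positive): 7.3 × 9.81 − T = 7.3 a.
Adding the two equations eliminates T: 37.028 = 11.4 a, so a = 3.2481 m/s².
Then from the hanging load's equation, T = 7.3 × (9.81 − 3.2481) = 47.902 N.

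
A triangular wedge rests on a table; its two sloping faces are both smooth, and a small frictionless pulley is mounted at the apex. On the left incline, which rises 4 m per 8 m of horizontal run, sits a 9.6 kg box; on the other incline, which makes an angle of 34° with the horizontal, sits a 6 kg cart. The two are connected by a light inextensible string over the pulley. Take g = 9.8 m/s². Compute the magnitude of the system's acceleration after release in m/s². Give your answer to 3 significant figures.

Resolve each weight along its own incline: the 9.6 kg mass has component 9.6 × 9.8 × sin 26.57° = 42.074 N down its slope, and the 6 kg mass has 6 × 9.8 × sin 34° = 32.881 N down its slope.
The 9.6 kg side's 42.074 N exceeds the other side's 32.881 N, so that mass slides down and the 6 kg mass slides up. Taking that direction as positive, Newton's second law for the whole system gives 42.074 − 32.881 = (9.6 + 6) a, so a = 9.193 / 15.6 = 0.5893 m/s².

0.589 m/s²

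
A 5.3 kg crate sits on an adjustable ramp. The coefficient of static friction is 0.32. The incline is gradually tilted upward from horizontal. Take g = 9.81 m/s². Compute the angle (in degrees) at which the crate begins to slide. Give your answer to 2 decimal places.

At the threshold of sliding, static friction is at its maximum μ_s N and exactly balances the weight component along the incline: mg sin θ = μ_s mg cos θ.
Hence tan θ = μ_s = 0.32, so θ = arctan(0.32) = 17.7447°.

17.74°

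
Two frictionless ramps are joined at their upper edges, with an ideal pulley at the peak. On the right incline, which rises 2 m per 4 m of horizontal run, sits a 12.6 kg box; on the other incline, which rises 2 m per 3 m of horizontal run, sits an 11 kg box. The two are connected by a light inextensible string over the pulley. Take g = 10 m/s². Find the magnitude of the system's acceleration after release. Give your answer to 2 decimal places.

Resolve each weight along its own incline: the 12.6 kg mass has component 12.6 × 10 × sin 26.57° = 56.349 N down its slope, and the 11 kg mass has 11 × 10 × sin 33.69° = 61.017 N down its slope.
The 11 kg side's 61.017 N exceeds the other side's 56.349 N, so that mass slides down and the 12.6 kg mass slides up. Taking that direction as positive, Newton's second law for the whole system gives 61.017 − 56.349 = (12.6 + 11) a, so a = 4.668 / 23.6 = 0.1978 m/s².

0.20 m/s²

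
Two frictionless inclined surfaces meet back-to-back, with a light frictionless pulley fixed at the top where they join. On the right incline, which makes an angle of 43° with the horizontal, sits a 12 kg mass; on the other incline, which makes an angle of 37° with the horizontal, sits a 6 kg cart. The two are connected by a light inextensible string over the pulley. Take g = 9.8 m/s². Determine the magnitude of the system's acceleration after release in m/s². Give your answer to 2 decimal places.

2.49 m/s²

Resolve each weight along its own incline: the 12 kg mass has component 12 × 9.8 × sin 43° = 80.203 N down its slope, and the 6 kg mass has 6 × 9.8 × sin 37° = 35.387 N down its slope.
The 12 kg side's 80.203 N exceeds the other side's 35.387 N, so that mass slides down and the 6 kg mass slides up. Taking that direction as positive, Newton's second law for the whole system gives 80.203 − 35.387 = (12 + 6) a, so a = 44.816 / 18 = 2.4898 m/s².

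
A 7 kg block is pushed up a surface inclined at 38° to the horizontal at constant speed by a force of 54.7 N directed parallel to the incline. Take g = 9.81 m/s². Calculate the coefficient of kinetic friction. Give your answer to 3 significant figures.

0.230

At constant speed ΣF = 0 along the incline. The applied 54.7 N acts up the slope; the weight component mg sin 38° = 42.277 N and kinetic friction μN both act down the slope.
So 54.7 = 42.277 + μ × 54.113, giving μ = (54.7 − 42.277) / 54.113 = 0.2296.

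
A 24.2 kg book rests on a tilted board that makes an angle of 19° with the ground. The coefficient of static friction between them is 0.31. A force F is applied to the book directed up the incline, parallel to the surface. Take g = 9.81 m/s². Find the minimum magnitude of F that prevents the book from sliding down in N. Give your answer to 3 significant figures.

7.71 N

The normal force is N = mg cos 19° = 224.468 N. With F at its minimum the book is on the verge of sliding down, so static friction is at its maximum μ_s N = 0.31 × 224.468 = 69.585 N and acts up the slope.
Equilibrium along the incline: F + μ_s N = mg sin 19°, so F = 77.291 − 69.585 = 7.706 N.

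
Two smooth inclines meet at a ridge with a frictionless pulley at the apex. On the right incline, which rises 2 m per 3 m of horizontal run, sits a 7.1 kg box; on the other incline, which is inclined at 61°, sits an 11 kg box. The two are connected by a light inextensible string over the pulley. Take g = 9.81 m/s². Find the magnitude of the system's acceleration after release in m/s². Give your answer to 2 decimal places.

Resolve each weight along its own incline: the 7.1 kg mass has component 7.1 × 9.81 × sin 33.69° = 38.635 N down its slope, and the 11 kg mass has 11 × 9.81 × sin 61° = 94.380 N down its slope.
The 11 kg side's 94.380 N exceeds the other side's 38.635 N, so that mass slides down and the 7.1 kg mass slides up. Taking that direction as positive, Newton's second law for the whole system gives 94.380 − 38.635 = (7.1 + 11) a, so a = 55.745 / 18.1 = 3.0798 m/s².

3.08 m/s²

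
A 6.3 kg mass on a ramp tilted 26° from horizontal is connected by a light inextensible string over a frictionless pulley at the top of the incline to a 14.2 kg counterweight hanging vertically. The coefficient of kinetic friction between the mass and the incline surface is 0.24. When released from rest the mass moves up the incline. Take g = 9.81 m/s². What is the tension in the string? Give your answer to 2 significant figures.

For the mass on the incline: the weight component along the slope is m₁g sin 26° = 6.3 × 9.81 × 0.4384 = 27.094 N and the normal force is N = m₁g cos 26° = 55.548 N.
Kinetic friction opposes the mass's motion up the incline: f = μN = 0.24 × 55.548 = 13.332 N acting down the slope.
Newton's second law for the mass (up-slope positive): T − 27.094 − 13.332 = 6.3 a. For the hanging counterweight (downward positive): 14.2 × 9.81 − T = 14.2 a.
Adding the two equations eliminates T: 98.876 = 20.5 a, so a = 4.8232 m/s².
Then from the hanging counterweight's equation, T = 14.2 × (9.81 − 4.8232) = 70.813 N.

71 N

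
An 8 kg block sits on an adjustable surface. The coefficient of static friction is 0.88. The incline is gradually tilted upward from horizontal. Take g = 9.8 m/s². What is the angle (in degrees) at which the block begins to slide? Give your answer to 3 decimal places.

41.348°

At the threshold of sliding, static friction is at its maximum μ_s N and exactly balances the weight component along the incline: mg sin θ = μ_s mg cos θ.
Hence tan θ = μ_s = 0.88, so θ = arctan(0.88) = 41.3478°.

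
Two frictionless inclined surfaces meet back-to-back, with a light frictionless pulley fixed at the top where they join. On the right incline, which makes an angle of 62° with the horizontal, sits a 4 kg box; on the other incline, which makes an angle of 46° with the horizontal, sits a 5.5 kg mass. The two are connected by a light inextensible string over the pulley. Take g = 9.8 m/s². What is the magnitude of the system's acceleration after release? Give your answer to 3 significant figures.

0.438 m/s²

Resolve each weight along its own incline: the 4 kg mass has component 4 × 9.8 × sin 62° = 34.612 N down its slope, and the 5.5 kg mass has 5.5 × 9.8 × sin 46° = 38.772 N down its slope.
The 5.5 kg side's 38.772 N exceeds the other side's 34.612 N, so that mass slides down and the 4 kg mass slides up. Taking that direction as positive, Newton's second law for the whole system gives 38.772 − 34.612 = (4 + 5.5) a, so a = 4.160 / 9.5 = 0.4379 m/s².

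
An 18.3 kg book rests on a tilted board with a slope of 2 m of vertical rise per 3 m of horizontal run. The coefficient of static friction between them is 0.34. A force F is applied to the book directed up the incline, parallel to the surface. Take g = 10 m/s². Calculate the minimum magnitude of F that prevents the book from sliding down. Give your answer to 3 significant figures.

The normal force is N = mg cos 33.69° = 152.265 N. With F at its minimum the book is on the verge of sliding down, so static friction is at its maximum μ_s N = 0.34 × 152.265 = 51.770 N and acts up the slope.
Equilibrium along the incline: F + μ_s N = mg sin 33.69°, so F = 101.510 − 51.770 = 49.740 N.

49.7 N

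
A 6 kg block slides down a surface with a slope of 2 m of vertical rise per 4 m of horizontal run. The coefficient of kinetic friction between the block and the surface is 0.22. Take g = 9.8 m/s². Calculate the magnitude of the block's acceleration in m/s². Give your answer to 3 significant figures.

2.45 m/s²

Resolving the weight along the incline: the component pulling the block down the slope is mg sin 26.57° = 6 × 9.8 × 0.4472 = 26.295 N, and the normal force is N = mg cos 26.57° = 6 × 9.8 × 0.8944 = 52.591 N.
Kinetic friction acts up the slope with magnitude f = μN = 0.22 × 52.591 = 11.570 N.
Net force along the incline is 26.295 − 11.570 = 14.725 N, so a = 14.725 / 6 = 2.4542 m/s².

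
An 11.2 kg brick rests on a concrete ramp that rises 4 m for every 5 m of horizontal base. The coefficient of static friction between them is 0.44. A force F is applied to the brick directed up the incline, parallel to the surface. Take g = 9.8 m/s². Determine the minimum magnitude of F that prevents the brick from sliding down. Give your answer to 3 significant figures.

30.9 N

The normal force is N = mg cos 38.66° = 85.708 N. With F at its minimum the brick is on the verge of sliding down, so static friction is at its maximum μ_s N = 0.44 × 85.708 = 37.712 N and acts up the slope.
Equilibrium along the incline: F + μ_s N = mg sin 38.66°, so F = 68.567 − 37.712 = 30.855 N.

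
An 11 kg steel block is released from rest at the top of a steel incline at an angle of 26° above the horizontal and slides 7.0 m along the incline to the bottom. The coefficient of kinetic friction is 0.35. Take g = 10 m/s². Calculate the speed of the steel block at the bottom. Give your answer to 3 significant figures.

4.16 m/s

The weight component along the incline is mg sin 26° = 48.221 N and the normal force is N = mg cos 26° = 98.867 N.
Friction up the slope is f = μN = 0.35 × 98.867 = 34.603 N, so the net downslope force is 48.221 − 34.603 = 13.618 N and a = 13.618 / 11 = 1.2380 m/s².
Starting from rest over a distance of 7.0 m, v² = 2aL = 2 × 1.2380 × 7.0 = 17.3320, so v = 4.1632 m/s.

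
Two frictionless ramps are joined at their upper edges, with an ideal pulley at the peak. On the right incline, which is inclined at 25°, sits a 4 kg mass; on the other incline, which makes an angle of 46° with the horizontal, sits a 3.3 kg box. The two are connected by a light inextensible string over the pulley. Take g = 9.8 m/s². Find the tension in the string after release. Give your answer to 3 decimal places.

Resolve each weight along its own incline: the 4 kg mass has component 4 × 9.8 × sin 25° = 16.567 N down its slope, and the 3.3 kg mass has 3.3 × 9.8 × sin 46° = 23.263 N down its slope.
The 3.3 kg side's 23.263 N exceeds the other side's 16.567 N, so that mass slides down and the 4 kg mass slides up. Taking that direction as positive, Newton's second law for the whole system gives 23.263 − 16.567 = (4 + 3.3) a, so a = 6.696 / 7.3 = 0.9173 m/s².
For the 4 kg mass (up-slope positive): T − 16.567 = 4 × 0.9173, so T = 20.236 N.

20.236 N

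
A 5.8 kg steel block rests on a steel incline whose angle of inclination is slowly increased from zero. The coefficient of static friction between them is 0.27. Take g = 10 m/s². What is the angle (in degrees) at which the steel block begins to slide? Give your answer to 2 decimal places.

At the threshold of sliding, static friction is at its maximum μ_s N and exactly balances the weight component along the incline: mg sin θ = μ_s mg cos θ.
Hence tan θ = μ_s = 0.27, so θ = arctan(0.27) = 15.1096°.

15.11°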